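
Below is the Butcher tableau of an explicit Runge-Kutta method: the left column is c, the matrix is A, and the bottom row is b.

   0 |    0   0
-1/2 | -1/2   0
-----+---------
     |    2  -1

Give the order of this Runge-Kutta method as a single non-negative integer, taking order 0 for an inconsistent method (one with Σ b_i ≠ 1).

b = (2, -1)
c = (0, -1/2)
Σ b_i: 2·1 + (-1)·1 = 1 ✓
b·c: (-1)·(-1/2) = 1/2 ✓; 2 stages ⇒ order 2.

2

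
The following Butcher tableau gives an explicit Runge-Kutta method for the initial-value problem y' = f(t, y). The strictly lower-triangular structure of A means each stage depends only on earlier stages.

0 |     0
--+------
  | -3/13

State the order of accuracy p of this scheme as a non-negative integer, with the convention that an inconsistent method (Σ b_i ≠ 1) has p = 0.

0

b = (-3/13)
c = (0)
Σ b_i: (-3/13)·1 = -3/13 ≠ 1 ⇒ order 0.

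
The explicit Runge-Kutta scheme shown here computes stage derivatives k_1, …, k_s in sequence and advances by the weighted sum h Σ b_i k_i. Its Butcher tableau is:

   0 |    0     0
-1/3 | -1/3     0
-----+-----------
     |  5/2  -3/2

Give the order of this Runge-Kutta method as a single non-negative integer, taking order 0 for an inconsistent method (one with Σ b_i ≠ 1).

b = (5/2, -3/2)
c = (0, -1/3)
Σ b_i: 5/2·1 + (-3/2)·1 = 1 ✓
b·c: (-3/2)·(-1/3) = 1/2 ✓; 2 stages ⇒ order 2.

2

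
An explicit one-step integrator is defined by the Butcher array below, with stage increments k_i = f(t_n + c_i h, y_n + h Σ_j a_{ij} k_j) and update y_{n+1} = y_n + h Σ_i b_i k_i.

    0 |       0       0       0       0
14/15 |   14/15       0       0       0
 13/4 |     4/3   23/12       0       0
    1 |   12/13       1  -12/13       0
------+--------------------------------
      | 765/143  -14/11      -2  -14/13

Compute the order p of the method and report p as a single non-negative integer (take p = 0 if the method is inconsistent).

b = (765/143, -14/11, -2, -14/13)
c = (0, 14/15, 13/4, 1)
Ac = (0, 0, 161/90, -31/15)
Σ b_i: 765/143·1 + (-14/11)·1 + (-2)·1 + (-14/13)·1 = 1 ✓
b·c: (-14/11)·14/15 + (-2)·13/4 + (-14/13)·1 = -37601/4290 ≠ 1/2 ⇒ order 1.

1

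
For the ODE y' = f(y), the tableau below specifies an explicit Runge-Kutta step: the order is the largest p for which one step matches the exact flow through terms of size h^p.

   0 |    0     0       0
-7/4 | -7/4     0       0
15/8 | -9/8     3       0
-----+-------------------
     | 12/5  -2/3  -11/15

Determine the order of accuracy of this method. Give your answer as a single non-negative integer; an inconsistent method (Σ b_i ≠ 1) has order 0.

b = (12/5, -2/3, -11/15)
c = (0, -7/4, 15/8)
Ac = (0, 0, -21/4)
Σ b_i: 12/5·1 + (-2/3)·1 + (-11/15)·1 = 1 ✓
b·c: (-2/3)·(-7/4) + (-11/15)·15/8 = -5/24 ≠ 1/2 ⇒ order 1.

1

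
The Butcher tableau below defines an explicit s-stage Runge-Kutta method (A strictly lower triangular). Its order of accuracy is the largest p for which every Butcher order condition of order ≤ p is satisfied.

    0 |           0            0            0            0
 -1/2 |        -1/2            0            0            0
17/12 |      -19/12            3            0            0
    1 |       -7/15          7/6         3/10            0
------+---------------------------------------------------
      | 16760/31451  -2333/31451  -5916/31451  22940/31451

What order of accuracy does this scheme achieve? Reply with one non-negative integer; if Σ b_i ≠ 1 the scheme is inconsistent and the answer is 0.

3

b = (16760/31451, -2333/31451, -5916/31451, 22940/31451)
c = (0, -1/2, 17/12, 1)
Ac = (0, 0, -3/2, -19/120)
Σ b_i: 16760/31451·1 + (-2333/31451)·1 + (-5916/31451)·1 + 22940/31451·1 = 1 ✓
b·c: (-2333/31451)·(-1/2) + (-5916/31451)·17/12 + 22940/31451·1 = 1/2 ✓
b·c²: (-2333/31451)·1/4 + (-5916/31451)·289/144 + 22940/31451·1 = 1/3 ✓
b·Ac: (-5916/31451)·(-3/2) + 22940/31451·(-19/120) = 1/6 ✓
b·c³: (-2333/31451)·(-1/8) + (-5916/31451)·4913/1728 + 22940/31451·1 = 923245/4528944 ≠ 1/4 ⇒ order 3.
b·(c∘Ac): (-5916/31451)·(-17/8) + 22940/31451·(-19/120) = 26818/94353 ≠ 1/8
b·Ac²: (-5916/31451)·3/4 + 22940/31451·143/160 = 128525/251608 ≠ 1/12
b·A²c: 22940/31451·(-9/20) = -10323/31451 ≠ 1/24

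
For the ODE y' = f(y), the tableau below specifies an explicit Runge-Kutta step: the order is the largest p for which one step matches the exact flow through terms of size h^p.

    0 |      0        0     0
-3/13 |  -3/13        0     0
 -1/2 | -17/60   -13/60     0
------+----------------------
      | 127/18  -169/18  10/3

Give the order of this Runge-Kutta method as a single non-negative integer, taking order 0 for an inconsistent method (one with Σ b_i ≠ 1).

b = (127/18, -169/18, 10/3)
c = (0, -3/13, -1/2)
Ac = (0, 0, 1/20)
Σ b_i: 127/18·1 + (-169/18)·1 + 10/3·1 = 1 ✓
b·c: (-169/18)·(-3/13) + 10/3·(-1/2) = 1/2 ✓
b·c²: (-169/18)·9/169 + 10/3·1/4 = 1/3 ✓
b·Ac: 10/3·1/20 = 1/6 ✓; 3 stages ⇒ order 3.

3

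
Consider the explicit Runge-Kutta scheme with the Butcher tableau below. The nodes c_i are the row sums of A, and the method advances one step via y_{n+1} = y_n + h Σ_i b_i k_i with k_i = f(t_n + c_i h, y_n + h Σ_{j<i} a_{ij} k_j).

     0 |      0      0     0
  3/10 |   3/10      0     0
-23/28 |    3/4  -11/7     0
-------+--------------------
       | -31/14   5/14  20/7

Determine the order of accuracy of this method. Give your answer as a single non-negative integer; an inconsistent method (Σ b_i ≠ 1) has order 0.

b = (-31/14, 5/14, 20/7)
c = (0, 3/10, -23/28)
Ac = (0, 0, -33/70)
Σ b_i: (-31/14)·1 + 5/14·1 + 20/7·1 = 1 ✓
b·c: 5/14·3/10 + 20/7·(-23/28) = -439/196 ≠ 1/2 ⇒ order 1.

1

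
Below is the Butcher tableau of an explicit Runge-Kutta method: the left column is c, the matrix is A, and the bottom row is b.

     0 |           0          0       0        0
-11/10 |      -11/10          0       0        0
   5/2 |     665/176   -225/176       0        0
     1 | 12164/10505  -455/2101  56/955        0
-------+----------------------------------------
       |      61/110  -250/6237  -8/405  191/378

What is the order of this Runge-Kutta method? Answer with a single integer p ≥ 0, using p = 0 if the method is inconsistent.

4

b = (61/110, -250/6237, -8/405, 191/378)
c = (0, -11/10, 5/2, 1)
Ac = (0, 0, 45/32, 147/382)
Σ b_i: 61/110·1 + (-250/6237)·1 + (-8/405)·1 + 191/378·1 = 1 ✓
b·c: (-250/6237)·(-11/10) + (-8/405)·5/2 + 191/378·1 = 1/2 ✓
b·c²: (-250/6237)·121/100 + (-8/405)·25/4 + 191/378·1 = 1/3 ✓
b·Ac: (-8/405)·45/32 + 191/378·147/382 = 1/6 ✓
b·c³: (-250/6237)·(-1331/1000) + (-8/405)·125/8 + 191/378·1 = 1/4 ✓
b·(c∘Ac): (-8/405)·225/64 + 191/378·147/382 = 1/8 ✓
b·Ac²: (-8/405)·(-99/64) + 191/378·399/3820 = 1/12 ✓
b·A²c: 191/378·63/764 = 1/24 ✓; 4 stages ⇒ order 4.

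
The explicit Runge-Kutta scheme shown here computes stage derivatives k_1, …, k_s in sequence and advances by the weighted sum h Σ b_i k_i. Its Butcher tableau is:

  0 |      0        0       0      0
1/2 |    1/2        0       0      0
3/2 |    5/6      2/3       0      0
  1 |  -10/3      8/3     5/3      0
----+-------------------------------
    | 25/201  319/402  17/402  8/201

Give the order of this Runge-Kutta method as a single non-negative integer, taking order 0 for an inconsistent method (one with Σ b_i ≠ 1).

3

b = (25/201, 319/402, 17/402, 8/201)
c = (0, 1/2, 3/2, 1)
Ac = (0, 0, 1/3, 23/6)
Σ b_i: 25/201·1 + 319/402·1 + 17/402·1 + 8/201·1 = 1 ✓
b·c: 319/402·1/2 + 17/402·3/2 + 8/201·1 = 1/2 ✓
b·c²: 319/402·1/4 + 17/402·9/4 + 8/201·1 = 1/3 ✓
b·Ac: 17/402·1/3 + 8/201·23/6 = 1/6 ✓
b·c³: 319/402·1/8 + 17/402·27/8 + 8/201·1 = 151/536 ≠ 1/4 ⇒ order 3.
b·(c∘Ac): 17/402·1/2 + 8/201·23/6 = 419/2412 ≠ 1/8
b·Ac²: 17/402·1/6 + 8/201·53/12 = 49/268 ≠ 1/12
b·A²c: 8/201·5/9 = 40/1809 ≠ 1/24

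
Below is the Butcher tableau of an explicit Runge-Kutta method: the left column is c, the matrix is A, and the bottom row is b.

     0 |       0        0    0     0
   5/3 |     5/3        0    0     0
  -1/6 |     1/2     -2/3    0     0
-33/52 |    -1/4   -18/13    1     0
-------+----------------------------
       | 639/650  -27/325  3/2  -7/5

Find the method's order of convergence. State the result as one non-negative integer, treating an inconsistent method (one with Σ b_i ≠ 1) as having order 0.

b = (639/650, -27/325, 3/2, -7/5)
c = (0, 5/3, -1/6, -33/52)
Ac = (0, 0, -10/9, -193/78)
Σ b_i: 639/650·1 + (-27/325)·1 + 3/2·1 + (-7/5)·1 = 1 ✓
b·c: (-27/325)·5/3 + 3/2·(-1/6) + (-7/5)·(-33/52) = 1/2 ✓
b·c²: (-27/325)·25/9 + 3/2·1/36 + (-7/5)·1089/2704 = -30539/40560 ≠ 1/3 ⇒ order 2.
b·Ac: 3/2·(-10/9) + (-7/5)·(-193/78) = 701/390 ≠ 1/6

2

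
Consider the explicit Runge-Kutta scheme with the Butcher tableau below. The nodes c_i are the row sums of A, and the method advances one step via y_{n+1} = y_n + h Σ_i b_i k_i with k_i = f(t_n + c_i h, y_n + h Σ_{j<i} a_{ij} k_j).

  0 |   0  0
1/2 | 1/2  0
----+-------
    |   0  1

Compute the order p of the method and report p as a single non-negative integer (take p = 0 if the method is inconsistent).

b = (0, 1)
c = (0, 1/2)
Σ b_i: 1·1 = 1 ✓
b·c: 1·1/2 = 1/2 ✓; 2 stages ⇒ order 2.

2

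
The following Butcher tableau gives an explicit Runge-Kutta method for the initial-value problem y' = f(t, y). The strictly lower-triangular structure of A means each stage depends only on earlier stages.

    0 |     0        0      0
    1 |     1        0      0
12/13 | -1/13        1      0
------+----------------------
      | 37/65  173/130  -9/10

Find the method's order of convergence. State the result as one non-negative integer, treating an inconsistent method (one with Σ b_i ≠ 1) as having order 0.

2

b = (37/65, 173/130, -9/10)
c = (0, 1, 12/13)
Ac = (0, 0, 1)
Σ b_i: 37/65·1 + 173/130·1 + (-9/10)·1 = 1 ✓
b·c: 173/130·1 + (-9/10)·12/13 = 1/2 ✓
b·c²: 173/130·1 + (-9/10)·144/169 = 953/1690 ≠ 1/3 ⇒ order 2.
b·Ac: (-9/10)·1 = -9/10 ≠ 1/6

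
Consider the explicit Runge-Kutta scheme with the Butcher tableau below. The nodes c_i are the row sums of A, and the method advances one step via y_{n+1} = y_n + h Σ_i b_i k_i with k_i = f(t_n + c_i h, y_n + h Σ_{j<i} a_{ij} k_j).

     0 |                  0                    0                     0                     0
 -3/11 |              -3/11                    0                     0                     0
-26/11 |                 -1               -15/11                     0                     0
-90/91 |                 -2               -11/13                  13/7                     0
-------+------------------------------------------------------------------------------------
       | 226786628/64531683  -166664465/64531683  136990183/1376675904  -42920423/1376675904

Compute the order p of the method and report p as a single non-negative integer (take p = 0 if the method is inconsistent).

3

b = (226786628/64531683, -166664465/64531683, 136990183/1376675904, -42920423/1376675904)
c = (0, -3/11, -26/11, -90/91)
Ac = (0, 0, 45/121, -4163/1001)
Σ b_i: 226786628/64531683·1 + (-166664465/64531683)·1 + 136990183/1376675904·1 + (-42920423/1376675904)·1 = 1 ✓
b·c: (-166664465/64531683)·(-3/11) + 136990183/1376675904·(-26/11) + (-42920423/1376675904)·(-90/91) = 1/2 ✓
b·c²: (-166664465/64531683)·9/121 + 136990183/1376675904·676/121 + (-42920423/1376675904)·8100/8281 = 1/3 ✓
b·Ac: 136990183/1376675904·45/121 + (-42920423/1376675904)·(-4163/1001) = 1/6 ✓
b·c³: (-166664465/64531683)·(-27/1331) + 136990183/1376675904·(-17576/1331) + (-42920423/1376675904)·(-729000/753571) = -291675207697/236852787171 ≠ 1/4 ⇒ order 3.
b·(c∘Ac): 136990183/1376675904·(-1170/1331) + (-42920423/1376675904)·374670/91091 = -374289945/1735185254 ≠ 1/8
b·Ac²: 136990183/1376675904·(-135/1331) + (-42920423/1376675904)·113551/11011 = -27618956479/83288892192 ≠ 1/12
b·A²c: (-42920423/1376675904)·585/847 = -1195640355/55525928128 ≠ 1/24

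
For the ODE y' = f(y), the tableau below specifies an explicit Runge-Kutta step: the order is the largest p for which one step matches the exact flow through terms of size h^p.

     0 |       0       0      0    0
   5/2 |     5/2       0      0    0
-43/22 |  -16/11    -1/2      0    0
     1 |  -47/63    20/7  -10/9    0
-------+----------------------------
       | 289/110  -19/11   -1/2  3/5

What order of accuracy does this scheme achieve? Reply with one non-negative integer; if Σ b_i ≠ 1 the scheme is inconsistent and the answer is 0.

1

b = (289/110, -19/11, -1/2, 3/5)
c = (0, 5/2, -43/22, 1)
Ac = (0, 0, -5/4, 6455/693)
Σ b_i: 289/110·1 + (-19/11)·1 + (-1/2)·1 + 3/5·1 = 1 ✓
b·c: (-19/11)·5/2 + (-1/2)·(-43/22) + 3/5·1 = -603/220 ≠ 1/2 ⇒ order 1.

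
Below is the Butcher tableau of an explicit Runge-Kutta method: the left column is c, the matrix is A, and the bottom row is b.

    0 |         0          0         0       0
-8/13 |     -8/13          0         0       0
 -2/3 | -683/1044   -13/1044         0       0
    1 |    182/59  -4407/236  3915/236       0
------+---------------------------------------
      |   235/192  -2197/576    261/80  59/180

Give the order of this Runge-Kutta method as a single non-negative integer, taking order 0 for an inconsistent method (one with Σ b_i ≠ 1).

4

b = (235/192, -2197/576, 261/80, 59/180)
c = (0, -8/13, -2/3, 1)
Ac = (0, 0, 2/261, 51/118)
Σ b_i: 235/192·1 + (-2197/576)·1 + 261/80·1 + 59/180·1 = 1 ✓
b·c: (-2197/576)·(-8/13) + 261/80·(-2/3) + 59/180·1 = 1/2 ✓
b·c²: (-2197/576)·64/169 + 261/80·4/9 + 59/180·1 = 1/3 ✓
b·Ac: 261/80·2/261 + 59/180·51/118 = 1/6 ✓
b·c³: (-2197/576)·(-512/2197) + 261/80·(-8/27) + 59/180·1 = 1/4 ✓
b·(c∘Ac): 261/80·(-4/783) + 59/180·51/118 = 1/8 ✓
b·Ac²: 261/80·(-16/3393) + 59/180·231/767 = 1/12 ✓
b·A²c: 59/180·15/118 = 1/24 ✓; 4 stages ⇒ order 4.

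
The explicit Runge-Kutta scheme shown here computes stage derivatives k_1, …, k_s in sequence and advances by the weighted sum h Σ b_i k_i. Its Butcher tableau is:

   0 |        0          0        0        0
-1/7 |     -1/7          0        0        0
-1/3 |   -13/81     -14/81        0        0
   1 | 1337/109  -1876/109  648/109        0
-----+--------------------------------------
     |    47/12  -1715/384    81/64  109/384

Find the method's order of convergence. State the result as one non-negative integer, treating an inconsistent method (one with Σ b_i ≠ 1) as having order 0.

b = (47/12, -1715/384, 81/64, 109/384)
c = (0, -1/7, -1/3, 1)
Ac = (0, 0, 2/81, 52/109)
Σ b_i: 47/12·1 + (-1715/384)·1 + 81/64·1 + 109/384·1 = 1 ✓
b·c: (-1715/384)·(-1/7) + 81/64·(-1/3) + 109/384·1 = 1/2 ✓
b·c²: (-1715/384)·1/49 + 81/64·1/9 + 109/384·1 = 1/3 ✓
b·Ac: 81/64·2/81 + 109/384·52/109 = 1/6 ✓
b·c³: (-1715/384)·(-1/343) + 81/64·(-1/27) + 109/384·1 = 1/4 ✓
b·(c∘Ac): 81/64·(-2/243) + 109/384·52/109 = 1/8 ✓
b·Ac²: 81/64·(-2/567) + 109/384·236/763 = 1/12 ✓
b·A²c: 109/384·16/109 = 1/24 ✓; 4 stages ⇒ order 4.

4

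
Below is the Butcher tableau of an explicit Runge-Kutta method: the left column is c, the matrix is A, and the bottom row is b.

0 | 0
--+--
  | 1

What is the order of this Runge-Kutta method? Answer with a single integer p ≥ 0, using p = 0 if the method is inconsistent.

b = (1)
c = (0)
Σ b_i: 1·1 = 1 ✓; 1 stage ⇒ order 1.

1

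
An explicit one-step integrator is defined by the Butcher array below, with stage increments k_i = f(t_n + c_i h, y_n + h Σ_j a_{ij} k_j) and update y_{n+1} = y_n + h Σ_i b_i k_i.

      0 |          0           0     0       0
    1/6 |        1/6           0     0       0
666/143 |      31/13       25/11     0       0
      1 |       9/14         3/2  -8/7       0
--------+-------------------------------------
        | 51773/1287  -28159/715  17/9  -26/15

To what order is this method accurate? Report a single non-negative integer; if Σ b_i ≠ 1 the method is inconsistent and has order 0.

2

b = (51773/1287, -28159/715, 17/9, -26/15)
c = (0, 1/6, 666/143, 1)
Ac = (0, 0, 25/66, -20311/4004)
Σ b_i: 51773/1287·1 + (-28159/715)·1 + 17/9·1 + (-26/15)·1 = 1 ✓
b·c: (-28159/715)·1/6 + 17/9·666/143 + (-26/15)·1 = 1/2 ✓
b·c²: (-28159/715)·1/36 + 17/9·443556/20449 + (-26/15)·1 = 28080443/736164 ≠ 1/3 ⇒ order 2.
b·Ac: 17/9·25/66 + (-26/15)·(-20311/4004) = 98837/10395 ≠ 1/6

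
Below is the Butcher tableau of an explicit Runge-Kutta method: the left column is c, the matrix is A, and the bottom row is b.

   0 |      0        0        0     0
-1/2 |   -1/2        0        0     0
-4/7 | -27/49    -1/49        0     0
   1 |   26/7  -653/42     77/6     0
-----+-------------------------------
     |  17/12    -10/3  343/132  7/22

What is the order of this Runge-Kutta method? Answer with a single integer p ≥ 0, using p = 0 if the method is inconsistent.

b = (17/12, -10/3, 343/132, 7/22)
c = (0, -1/2, -4/7, 1)
Ac = (0, 0, 1/98, 37/84)
Σ b_i: 17/12·1 + (-10/3)·1 + 343/132·1 + 7/22·1 = 1 ✓
b·c: (-10/3)·(-1/2) + 343/132·(-4/7) + 7/22·1 = 1/2 ✓
b·c²: (-10/3)·1/4 + 343/132·16/49 + 7/22·1 = 1/3 ✓
b·Ac: 343/132·1/98 + 7/22·37/84 = 1/6 ✓
b·c³: (-10/3)·(-1/8) + 343/132·(-64/343) + 7/22·1 = 1/4 ✓
b·(c∘Ac): 343/132·(-2/343) + 7/22·37/84 = 1/8 ✓
b·Ac²: 343/132·(-1/196) + 7/22·17/56 = 1/12 ✓
b·A²c: 7/22·11/84 = 1/24 ✓; 4 stages ⇒ order 4.

4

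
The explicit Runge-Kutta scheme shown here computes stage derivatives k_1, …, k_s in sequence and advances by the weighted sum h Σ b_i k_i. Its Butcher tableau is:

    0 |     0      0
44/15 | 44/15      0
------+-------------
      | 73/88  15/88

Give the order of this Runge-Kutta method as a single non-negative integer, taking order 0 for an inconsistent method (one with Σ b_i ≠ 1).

2

b = (73/88, 15/88)
c = (0, 44/15)
Σ b_i: 73/88·1 + 15/88·1 = 1 ✓
b·c: 15/88·44/15 = 1/2 ✓; 2 stages ⇒ order 2.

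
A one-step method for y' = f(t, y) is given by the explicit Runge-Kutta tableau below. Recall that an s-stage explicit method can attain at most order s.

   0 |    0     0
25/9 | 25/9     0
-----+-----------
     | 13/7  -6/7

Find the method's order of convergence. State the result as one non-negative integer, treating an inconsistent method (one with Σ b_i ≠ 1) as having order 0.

b = (13/7, -6/7)
c = (0, 25/9)
Σ b_i: 13/7·1 + (-6/7)·1 = 1 ✓
b·c: (-6/7)·25/9 = -50/21 ≠ 1/2 ⇒ order 1.

1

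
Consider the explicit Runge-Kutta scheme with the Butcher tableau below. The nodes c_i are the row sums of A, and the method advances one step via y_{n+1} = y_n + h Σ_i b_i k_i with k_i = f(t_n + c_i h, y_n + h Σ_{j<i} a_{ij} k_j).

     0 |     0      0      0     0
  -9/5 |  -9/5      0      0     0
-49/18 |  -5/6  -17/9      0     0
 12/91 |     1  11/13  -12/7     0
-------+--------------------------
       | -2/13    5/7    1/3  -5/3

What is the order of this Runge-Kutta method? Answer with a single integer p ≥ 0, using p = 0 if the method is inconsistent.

b = (-2/13, 5/7, 1/3, -5/3)
c = (0, -9/5, -49/18, 12/91)
Ac = (0, 0, 17/5, 613/195)
Σ b_i: (-2/13)·1 + 5/7·1 + 1/3·1 + (-5/3)·1 = -211/273 ≠ 1 ⇒ order 0.

0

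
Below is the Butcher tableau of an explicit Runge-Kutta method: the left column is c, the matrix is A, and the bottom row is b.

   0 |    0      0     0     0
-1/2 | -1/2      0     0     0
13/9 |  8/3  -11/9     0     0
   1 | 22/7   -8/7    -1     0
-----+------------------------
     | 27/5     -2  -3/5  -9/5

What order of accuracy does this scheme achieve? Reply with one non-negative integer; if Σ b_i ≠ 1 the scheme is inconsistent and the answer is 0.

1

b = (27/5, -2, -3/5, -9/5)
c = (0, -1/2, 13/9, 1)
Ac = (0, 0, 11/18, -55/63)
Σ b_i: 27/5·1 + (-2)·1 + (-3/5)·1 + (-9/5)·1 = 1 ✓
b·c: (-2)·(-1/2) + (-3/5)·13/9 + (-9/5)·1 = -5/3 ≠ 1/2 ⇒ order 1.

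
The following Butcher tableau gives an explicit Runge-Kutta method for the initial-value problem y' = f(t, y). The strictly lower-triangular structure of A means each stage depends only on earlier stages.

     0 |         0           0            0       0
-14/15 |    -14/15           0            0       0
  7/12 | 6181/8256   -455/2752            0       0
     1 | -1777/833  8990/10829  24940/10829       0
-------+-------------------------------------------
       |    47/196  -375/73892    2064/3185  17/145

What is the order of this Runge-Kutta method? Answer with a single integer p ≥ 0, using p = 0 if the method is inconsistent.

4

b = (47/196, -375/73892, 2064/3185, 17/145)
c = (0, -14/15, 7/12, 1)
Ac = (0, 0, 637/4128, 29/51)
Σ b_i: 47/196·1 + (-375/73892)·1 + 2064/3185·1 + 17/145·1 = 1 ✓
b·c: (-375/73892)·(-14/15) + 2064/3185·7/12 + 17/145·1 = 1/2 ✓
b·c²: (-375/73892)·196/225 + 2064/3185·49/144 + 17/145·1 = 1/3 ✓
b·Ac: 2064/3185·637/4128 + 17/145·29/51 = 1/6 ✓
b·c³: (-375/73892)·(-2744/3375) + 2064/3185·343/1728 + 17/145·1 = 1/4 ✓
b·(c∘Ac): 2064/3185·4459/49536 + 17/145·29/51 = 1/8 ✓
b·Ac²: 2064/3185·(-4459/30960) + 17/145·1537/1020 = 1/12 ✓
b·A²c: 17/145·145/408 = 1/24 ✓; 4 stages ⇒ order 4.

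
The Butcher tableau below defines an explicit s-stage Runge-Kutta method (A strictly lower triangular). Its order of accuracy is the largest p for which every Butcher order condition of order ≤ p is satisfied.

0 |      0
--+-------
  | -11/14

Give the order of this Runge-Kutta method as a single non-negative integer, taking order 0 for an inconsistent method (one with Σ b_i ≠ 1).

b = (-11/14)
c = (0)
Σ b_i: (-11/14)·1 = -11/14 ≠ 1 ⇒ order 0.

0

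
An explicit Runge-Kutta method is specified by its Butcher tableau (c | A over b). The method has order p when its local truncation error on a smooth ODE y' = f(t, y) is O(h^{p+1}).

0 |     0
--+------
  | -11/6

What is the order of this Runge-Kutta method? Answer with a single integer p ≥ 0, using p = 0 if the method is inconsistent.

b = (-11/6)
c = (0)
Σ b_i: (-11/6)·1 = -11/6 ≠ 1 ⇒ order 0.

0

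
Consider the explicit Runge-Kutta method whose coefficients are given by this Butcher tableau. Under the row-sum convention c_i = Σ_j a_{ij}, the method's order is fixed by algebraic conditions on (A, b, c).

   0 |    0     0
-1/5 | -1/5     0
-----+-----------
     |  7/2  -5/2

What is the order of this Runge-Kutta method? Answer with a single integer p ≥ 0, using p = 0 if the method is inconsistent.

2

b = (7/2, -5/2)
c = (0, -1/5)
Σ b_i: 7/2·1 + (-5/2)·1 = 1 ✓
b·c: (-5/2)·(-1/5) = 1/2 ✓; 2 stages ⇒ order 2.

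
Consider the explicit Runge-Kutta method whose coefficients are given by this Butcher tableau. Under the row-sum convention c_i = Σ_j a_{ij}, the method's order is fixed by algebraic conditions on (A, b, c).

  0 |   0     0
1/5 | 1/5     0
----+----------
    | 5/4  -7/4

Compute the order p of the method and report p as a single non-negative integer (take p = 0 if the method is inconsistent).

0

b = (5/4, -7/4)
c = (0, 1/5)
Σ b_i: 5/4·1 + (-7/4)·1 = -1/2 ≠ 1 ⇒ order 0.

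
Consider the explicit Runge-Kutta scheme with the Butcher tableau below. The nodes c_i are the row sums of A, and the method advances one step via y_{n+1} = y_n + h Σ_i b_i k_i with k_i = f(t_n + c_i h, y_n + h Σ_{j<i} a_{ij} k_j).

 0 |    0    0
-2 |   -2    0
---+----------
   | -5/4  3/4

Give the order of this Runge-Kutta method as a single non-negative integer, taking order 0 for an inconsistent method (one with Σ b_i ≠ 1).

b = (-5/4, 3/4)
c = (0, -2)
Σ b_i: (-5/4)·1 + 3/4·1 = -1/2 ≠ 1 ⇒ order 0.

0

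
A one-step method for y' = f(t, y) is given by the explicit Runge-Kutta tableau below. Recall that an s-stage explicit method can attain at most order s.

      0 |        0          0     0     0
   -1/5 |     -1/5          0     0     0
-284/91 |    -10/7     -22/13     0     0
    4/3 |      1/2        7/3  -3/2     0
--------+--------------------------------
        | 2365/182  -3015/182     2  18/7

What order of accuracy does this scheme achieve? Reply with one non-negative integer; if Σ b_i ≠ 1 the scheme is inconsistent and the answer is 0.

b = (2365/182, -3015/182, 2, 18/7)
c = (0, -1/5, -284/91, 4/3)
Ac = (0, 0, 22/65, 5753/1365)
Σ b_i: 2365/182·1 + (-3015/182)·1 + 2·1 + 18/7·1 = 1 ✓
b·c: (-3015/182)·(-1/5) + 2·(-284/91) + 18/7·4/3 = 1/2 ✓
b·c²: (-3015/182)·1/25 + 2·80656/8281 + 18/7·16/9 = 1936807/82810 ≠ 1/3 ⇒ order 2.
b·Ac: 2·22/65 + 18/7·5753/1365 = 36674/3185 ≠ 1/6

2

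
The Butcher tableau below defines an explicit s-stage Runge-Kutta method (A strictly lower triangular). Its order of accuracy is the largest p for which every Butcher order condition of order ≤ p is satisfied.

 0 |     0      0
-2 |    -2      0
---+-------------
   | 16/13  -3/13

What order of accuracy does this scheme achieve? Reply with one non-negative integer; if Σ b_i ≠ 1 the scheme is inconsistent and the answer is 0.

b = (16/13, -3/13)
c = (0, -2)
Σ b_i: 16/13·1 + (-3/13)·1 = 1 ✓
b·c: (-3/13)·(-2) = 6/13 ≠ 1/2 ⇒ order 1.

1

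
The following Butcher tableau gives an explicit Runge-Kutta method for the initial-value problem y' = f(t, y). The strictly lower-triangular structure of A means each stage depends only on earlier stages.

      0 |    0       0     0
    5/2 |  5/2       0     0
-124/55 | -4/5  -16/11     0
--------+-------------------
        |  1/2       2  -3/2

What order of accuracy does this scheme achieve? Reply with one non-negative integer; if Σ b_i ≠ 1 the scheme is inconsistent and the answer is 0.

1

b = (1/2, 2, -3/2)
c = (0, 5/2, -124/55)
Ac = (0, 0, -40/11)
Σ b_i: 1/2·1 + 2·1 + (-3/2)·1 = 1 ✓
b·c: 2·5/2 + (-3/2)·(-124/55) = 461/55 ≠ 1/2 ⇒ order 1.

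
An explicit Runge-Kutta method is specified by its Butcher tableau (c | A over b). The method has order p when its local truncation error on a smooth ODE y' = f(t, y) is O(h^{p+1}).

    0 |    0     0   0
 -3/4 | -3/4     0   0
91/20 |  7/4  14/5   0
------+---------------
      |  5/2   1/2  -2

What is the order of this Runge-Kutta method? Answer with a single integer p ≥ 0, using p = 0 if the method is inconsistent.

b = (5/2, 1/2, -2)
c = (0, -3/4, 91/20)
Ac = (0, 0, -21/10)
Σ b_i: 5/2·1 + 1/2·1 + (-2)·1 = 1 ✓
b·c: 1/2·(-3/4) + (-2)·91/20 = -379/40 ≠ 1/2 ⇒ order 1.

1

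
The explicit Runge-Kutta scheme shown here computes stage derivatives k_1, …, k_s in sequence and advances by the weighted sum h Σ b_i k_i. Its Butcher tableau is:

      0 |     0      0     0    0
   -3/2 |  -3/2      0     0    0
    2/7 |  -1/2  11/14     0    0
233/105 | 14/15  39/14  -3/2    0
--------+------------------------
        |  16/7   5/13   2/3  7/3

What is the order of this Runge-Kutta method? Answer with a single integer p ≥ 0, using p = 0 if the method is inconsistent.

b = (16/7, 5/13, 2/3, 7/3)
c = (0, -3/2, 2/7, 233/105)
Ac = (0, 0, -33/28, -129/28)
Σ b_i: 16/7·1 + 5/13·1 + 2/3·1 + 7/3·1 = 516/91 ≠ 1 ⇒ order 0.

0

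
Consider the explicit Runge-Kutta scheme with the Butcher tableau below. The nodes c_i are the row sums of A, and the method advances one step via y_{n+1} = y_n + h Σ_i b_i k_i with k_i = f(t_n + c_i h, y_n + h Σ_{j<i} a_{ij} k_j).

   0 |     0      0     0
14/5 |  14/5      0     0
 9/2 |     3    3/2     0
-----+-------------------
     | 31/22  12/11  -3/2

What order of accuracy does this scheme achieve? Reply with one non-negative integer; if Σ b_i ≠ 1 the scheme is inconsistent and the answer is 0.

1

b = (31/22, 12/11, -3/2)
c = (0, 14/5, 9/2)
Ac = (0, 0, 21/5)
Σ b_i: 31/22·1 + 12/11·1 + (-3/2)·1 = 1 ✓
b·c: 12/11·14/5 + (-3/2)·9/2 = -813/220 ≠ 1/2 ⇒ order 1.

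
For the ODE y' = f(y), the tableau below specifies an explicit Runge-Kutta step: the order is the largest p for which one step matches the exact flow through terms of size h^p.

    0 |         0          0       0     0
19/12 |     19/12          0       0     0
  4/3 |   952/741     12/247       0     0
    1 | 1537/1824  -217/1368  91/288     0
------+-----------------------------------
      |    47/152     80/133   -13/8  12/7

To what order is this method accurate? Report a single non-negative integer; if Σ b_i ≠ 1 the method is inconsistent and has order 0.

4

b = (47/152, 80/133, -13/8, 12/7)
c = (0, 19/12, 4/3, 1)
Ac = (0, 0, 1/13, 49/288)
Σ b_i: 47/152·1 + 80/133·1 + (-13/8)·1 + 12/7·1 = 1 ✓
b·c: 80/133·19/12 + (-13/8)·4/3 + 12/7·1 = 1/2 ✓
b·c²: 80/133·361/144 + (-13/8)·16/9 + 12/7·1 = 1/3 ✓
b·Ac: (-13/8)·1/13 + 12/7·49/288 = 1/6 ✓
b·c³: 80/133·6859/1728 + (-13/8)·64/27 + 12/7·1 = 1/4 ✓
b·(c∘Ac): (-13/8)·4/39 + 12/7·49/288 = 1/8 ✓
b·Ac²: (-13/8)·19/156 + 12/7·21/128 = 1/12 ✓
b·A²c: 12/7·7/288 = 1/24 ✓; 4 stages ⇒ order 4.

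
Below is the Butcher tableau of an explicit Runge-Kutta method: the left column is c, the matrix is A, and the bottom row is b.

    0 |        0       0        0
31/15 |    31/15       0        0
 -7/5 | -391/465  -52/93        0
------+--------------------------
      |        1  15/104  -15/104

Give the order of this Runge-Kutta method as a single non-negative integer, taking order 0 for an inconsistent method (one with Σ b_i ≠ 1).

b = (1, 15/104, -15/104)
c = (0, 31/15, -7/5)
Ac = (0, 0, -52/45)
Σ b_i: 1·1 + 15/104·1 + (-15/104)·1 = 1 ✓
b·c: 15/104·31/15 + (-15/104)·(-7/5) = 1/2 ✓
b·c²: 15/104·961/225 + (-15/104)·49/25 = 1/3 ✓
b·Ac: (-15/104)·(-52/45) = 1/6 ✓; 3 stages ⇒ order 3.

3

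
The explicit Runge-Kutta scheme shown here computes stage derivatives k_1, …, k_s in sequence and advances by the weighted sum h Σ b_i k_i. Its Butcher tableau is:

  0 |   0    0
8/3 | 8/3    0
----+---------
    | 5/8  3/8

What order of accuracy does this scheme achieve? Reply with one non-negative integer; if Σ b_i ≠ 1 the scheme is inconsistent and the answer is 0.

b = (5/8, 3/8)
c = (0, 8/3)
Σ b_i: 5/8·1 + 3/8·1 = 1 ✓
b·c: 3/8·8/3 = 1 ≠ 1/2 ⇒ order 1.

1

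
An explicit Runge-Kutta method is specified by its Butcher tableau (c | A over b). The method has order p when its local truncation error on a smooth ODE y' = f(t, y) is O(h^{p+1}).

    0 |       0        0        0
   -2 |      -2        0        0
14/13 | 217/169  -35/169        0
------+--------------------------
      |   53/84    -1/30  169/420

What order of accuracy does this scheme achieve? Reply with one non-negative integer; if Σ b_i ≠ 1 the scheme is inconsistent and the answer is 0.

b = (53/84, -1/30, 169/420)
c = (0, -2, 14/13)
Ac = (0, 0, 70/169)
Σ b_i: 53/84·1 + (-1/30)·1 + 169/420·1 = 1 ✓
b·c: (-1/30)·(-2) + 169/420·14/13 = 1/2 ✓
b·c²: (-1/30)·4 + 169/420·196/169 = 1/3 ✓
b·Ac: 169/420·70/169 = 1/6 ✓; 3 stages ⇒ order 3.

3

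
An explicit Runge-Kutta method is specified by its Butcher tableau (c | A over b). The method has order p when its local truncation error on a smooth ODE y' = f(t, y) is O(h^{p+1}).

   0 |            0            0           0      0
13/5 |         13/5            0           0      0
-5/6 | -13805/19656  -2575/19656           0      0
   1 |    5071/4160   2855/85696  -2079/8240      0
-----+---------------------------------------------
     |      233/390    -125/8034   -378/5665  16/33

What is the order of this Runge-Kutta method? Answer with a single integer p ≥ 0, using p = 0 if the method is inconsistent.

4

b = (233/390, -125/8034, -378/5665, 16/33)
c = (0, 13/5, -5/6, 1)
Ac = (0, 0, -515/1512, 19/64)
Σ b_i: 233/390·1 + (-125/8034)·1 + (-378/5665)·1 + 16/33·1 = 1 ✓
b·c: (-125/8034)·13/5 + (-378/5665)·(-5/6) + 16/33·1 = 1/2 ✓
b·c²: (-125/8034)·169/25 + (-378/5665)·25/36 + 16/33·1 = 1/3 ✓
b·Ac: (-378/5665)·(-515/1512) + 16/33·19/64 = 1/6 ✓
b·c³: (-125/8034)·2197/125 + (-378/5665)·(-125/216) + 16/33·1 = 1/4 ✓
b·(c∘Ac): (-378/5665)·2575/9072 + 16/33·19/64 = 1/8 ✓
b·Ac²: (-378/5665)·(-1339/1512) + 16/33·1/20 = 1/12 ✓
b·A²c: 16/33·11/128 = 1/24 ✓; 4 stages ⇒ order 4.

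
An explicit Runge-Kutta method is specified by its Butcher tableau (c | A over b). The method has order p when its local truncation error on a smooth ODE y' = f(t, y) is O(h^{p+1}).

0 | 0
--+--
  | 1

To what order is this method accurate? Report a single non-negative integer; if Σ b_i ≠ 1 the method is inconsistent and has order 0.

b = (1)
c = (0)
Σ b_i: 1·1 = 1 ✓; 1 stage ⇒ order 1.

1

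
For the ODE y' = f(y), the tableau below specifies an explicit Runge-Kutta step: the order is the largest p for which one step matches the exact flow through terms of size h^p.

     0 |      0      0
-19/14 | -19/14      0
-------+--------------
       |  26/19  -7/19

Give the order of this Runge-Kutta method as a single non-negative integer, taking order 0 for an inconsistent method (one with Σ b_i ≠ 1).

2

b = (26/19, -7/19)
c = (0, -19/14)
Σ b_i: 26/19·1 + (-7/19)·1 = 1 ✓
b·c: (-7/19)·(-19/14) = 1/2 ✓; 2 stages ⇒ order 2.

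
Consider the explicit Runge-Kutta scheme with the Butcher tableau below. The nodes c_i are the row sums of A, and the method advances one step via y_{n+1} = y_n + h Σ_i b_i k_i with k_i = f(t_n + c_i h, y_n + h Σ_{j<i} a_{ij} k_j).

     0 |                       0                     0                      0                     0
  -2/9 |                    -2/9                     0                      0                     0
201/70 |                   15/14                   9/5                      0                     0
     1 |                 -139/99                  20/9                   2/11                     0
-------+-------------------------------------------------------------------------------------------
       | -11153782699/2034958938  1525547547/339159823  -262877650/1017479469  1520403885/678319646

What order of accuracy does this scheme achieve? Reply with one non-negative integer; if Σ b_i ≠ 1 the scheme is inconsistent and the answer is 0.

3

b = (-11153782699/2034958938, 1525547547/339159823, -262877650/1017479469, 1520403885/678319646)
c = (0, -2/9, 201/70, 1)
Ac = (0, 0, -2/5, 881/31185)
Σ b_i: (-11153782699/2034958938)·1 + 1525547547/339159823·1 + (-262877650/1017479469)·1 + 1520403885/678319646·1 = 1 ✓
b·c: 1525547547/339159823·(-2/9) + (-262877650/1017479469)·201/70 + 1520403885/678319646·1 = 1/2 ✓
b·c²: 1525547547/339159823·4/81 + (-262877650/1017479469)·40401/4900 + 1520403885/678319646·1 = 1/3 ✓
b·Ac: (-262877650/1017479469)·(-2/5) + 1520403885/678319646·881/31185 = 1/6 ✓
b·c³: 1525547547/339159823·(-8/729) + (-262877650/1017479469)·8120601/343000 + 1520403885/678319646·1 = -5031563759143/1282024130940 ≠ 1/4 ⇒ order 3.
b·(c∘Ac): (-262877650/1017479469)·(-201/175) + 1520403885/678319646·881/31185 = 732725219/2034958938 ≠ 1/8
b·Ac²: (-262877650/1017479469)·4/45 + 1520403885/678319646·31608329/19646550 = 4593686727727/1282024130940 ≠ 1/12
b·A²c: 1520403885/678319646·(-4/55) = -55287414/339159823 ≠ 1/24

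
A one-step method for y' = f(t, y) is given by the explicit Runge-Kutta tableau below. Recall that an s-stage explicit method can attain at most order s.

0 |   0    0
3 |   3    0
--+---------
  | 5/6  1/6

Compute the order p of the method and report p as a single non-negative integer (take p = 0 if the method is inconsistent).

b = (5/6, 1/6)
c = (0, 3)
Σ b_i: 5/6·1 + 1/6·1 = 1 ✓
b·c: 1/6·3 = 1/2 ✓; 2 stages ⇒ order 2.

2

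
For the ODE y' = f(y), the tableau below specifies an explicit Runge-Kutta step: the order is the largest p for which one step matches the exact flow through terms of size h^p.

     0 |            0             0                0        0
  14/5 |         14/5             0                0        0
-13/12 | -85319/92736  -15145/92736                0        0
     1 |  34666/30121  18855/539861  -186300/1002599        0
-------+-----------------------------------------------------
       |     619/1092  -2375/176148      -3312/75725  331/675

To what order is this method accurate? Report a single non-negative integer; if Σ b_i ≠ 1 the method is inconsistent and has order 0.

4

b = (619/1092, -2375/176148, -3312/75725, 331/675)
c = (0, 14/5, -13/12, 1)
Ac = (0, 0, -3029/6624, 99/331)
Σ b_i: 619/1092·1 + (-2375/176148)·1 + (-3312/75725)·1 + 331/675·1 = 1 ✓
b·c: (-2375/176148)·14/5 + (-3312/75725)·(-13/12) + 331/675·1 = 1/2 ✓
b·c²: (-2375/176148)·196/25 + (-3312/75725)·169/144 + 331/675·1 = 1/3 ✓
b·Ac: (-3312/75725)·(-3029/6624) + 331/675·99/331 = 1/6 ✓
b·c³: (-2375/176148)·2744/125 + (-3312/75725)·(-2197/1728) + 331/675·1 = 1/4 ✓
b·(c∘Ac): (-3312/75725)·39377/79488 + 331/675·99/331 = 1/8 ✓
b·Ac²: (-3312/75725)·(-21203/16560) + 331/675·369/6620 = 1/12 ✓
b·A²c: 331/675·225/2648 = 1/24 ✓; 4 stages ⇒ order 4.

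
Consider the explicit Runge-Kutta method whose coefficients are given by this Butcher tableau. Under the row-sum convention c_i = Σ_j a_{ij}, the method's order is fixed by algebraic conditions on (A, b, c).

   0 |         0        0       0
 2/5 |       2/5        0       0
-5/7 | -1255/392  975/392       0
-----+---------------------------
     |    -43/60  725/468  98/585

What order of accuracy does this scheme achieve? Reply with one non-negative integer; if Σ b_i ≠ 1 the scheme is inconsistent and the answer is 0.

3

b = (-43/60, 725/468, 98/585)
c = (0, 2/5, -5/7)
Ac = (0, 0, 195/196)
Σ b_i: (-43/60)·1 + 725/468·1 + 98/585·1 = 1 ✓
b·c: 725/468·2/5 + 98/585·(-5/7) = 1/2 ✓
b·c²: 725/468·4/25 + 98/585·25/49 = 1/3 ✓
b·Ac: 98/585·195/196 = 1/6 ✓; 3 stages ⇒ order 3.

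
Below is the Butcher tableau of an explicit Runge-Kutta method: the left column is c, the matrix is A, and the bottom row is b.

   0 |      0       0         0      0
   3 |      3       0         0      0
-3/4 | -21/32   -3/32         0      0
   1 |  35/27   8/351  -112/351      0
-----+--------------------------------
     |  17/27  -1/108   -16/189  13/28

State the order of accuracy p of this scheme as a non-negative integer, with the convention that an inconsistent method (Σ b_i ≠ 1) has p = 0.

b = (17/27, -1/108, -16/189, 13/28)
c = (0, 3, -3/4, 1)
Ac = (0, 0, -9/32, 4/13)
Σ b_i: 17/27·1 + (-1/108)·1 + (-16/189)·1 + 13/28·1 = 1 ✓
b·c: (-1/108)·3 + (-16/189)·(-3/4) + 13/28·1 = 1/2 ✓
b·c²: (-1/108)·9 + (-16/189)·9/16 + 13/28·1 = 1/3 ✓
b·Ac: (-16/189)·(-9/32) + 13/28·4/13 = 1/6 ✓
b·c³: (-1/108)·27 + (-16/189)·(-27/64) + 13/28·1 = 1/4 ✓
b·(c∘Ac): (-16/189)·27/128 + 13/28·4/13 = 1/8 ✓
b·Ac²: (-16/189)·(-27/32) + 13/28·1/39 = 1/12 ✓
b·A²c: 13/28·7/78 = 1/24 ✓; 4 stages ⇒ order 4.

4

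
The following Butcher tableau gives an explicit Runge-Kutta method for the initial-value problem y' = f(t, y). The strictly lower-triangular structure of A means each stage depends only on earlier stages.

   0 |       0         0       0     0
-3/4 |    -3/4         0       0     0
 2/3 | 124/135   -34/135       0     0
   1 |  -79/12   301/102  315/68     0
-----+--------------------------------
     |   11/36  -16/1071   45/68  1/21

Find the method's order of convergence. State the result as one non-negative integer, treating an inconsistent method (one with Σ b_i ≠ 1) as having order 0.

4

b = (11/36, -16/1071, 45/68, 1/21)
c = (0, -3/4, 2/3, 1)
Ac = (0, 0, 17/90, 7/8)
Σ b_i: 11/36·1 + (-16/1071)·1 + 45/68·1 + 1/21·1 = 1 ✓
b·c: (-16/1071)·(-3/4) + 45/68·2/3 + 1/21·1 = 1/2 ✓
b·c²: (-16/1071)·9/16 + 45/68·4/9 + 1/21·1 = 1/3 ✓
b·Ac: 45/68·17/90 + 1/21·7/8 = 1/6 ✓
b·c³: (-16/1071)·(-27/64) + 45/68·8/27 + 1/21·1 = 1/4 ✓
b·(c∘Ac): 45/68·17/135 + 1/21·7/8 = 1/8 ✓
b·Ac²: 45/68·(-17/120) + 1/21·119/32 = 1/12 ✓
b·A²c: 1/21·7/8 = 1/24 ✓; 4 stages ⇒ order 4.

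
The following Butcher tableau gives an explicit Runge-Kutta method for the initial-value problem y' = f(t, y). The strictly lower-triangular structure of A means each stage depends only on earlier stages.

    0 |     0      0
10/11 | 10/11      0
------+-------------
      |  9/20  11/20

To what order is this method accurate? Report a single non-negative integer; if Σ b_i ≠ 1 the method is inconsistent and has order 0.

b = (9/20, 11/20)
c = (0, 10/11)
Σ b_i: 9/20·1 + 11/20·1 = 1 ✓
b·c: 11/20·10/11 = 1/2 ✓; 2 stages ⇒ order 2.

2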